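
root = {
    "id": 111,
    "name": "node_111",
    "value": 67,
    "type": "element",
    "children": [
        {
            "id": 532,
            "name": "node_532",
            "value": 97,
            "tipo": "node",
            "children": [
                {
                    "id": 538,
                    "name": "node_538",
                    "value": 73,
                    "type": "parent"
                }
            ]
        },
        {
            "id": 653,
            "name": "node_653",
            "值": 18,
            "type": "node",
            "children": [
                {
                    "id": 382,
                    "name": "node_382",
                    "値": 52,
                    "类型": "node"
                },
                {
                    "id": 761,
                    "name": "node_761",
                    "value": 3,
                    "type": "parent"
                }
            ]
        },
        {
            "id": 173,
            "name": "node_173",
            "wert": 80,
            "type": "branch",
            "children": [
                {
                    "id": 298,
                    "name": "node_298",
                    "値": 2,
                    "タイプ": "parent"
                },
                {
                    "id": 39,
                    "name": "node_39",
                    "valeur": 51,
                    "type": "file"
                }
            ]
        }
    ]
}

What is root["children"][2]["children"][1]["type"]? "file"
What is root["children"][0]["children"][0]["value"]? 73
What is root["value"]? 67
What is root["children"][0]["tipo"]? "node"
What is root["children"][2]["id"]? 173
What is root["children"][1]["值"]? 18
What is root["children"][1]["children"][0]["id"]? 382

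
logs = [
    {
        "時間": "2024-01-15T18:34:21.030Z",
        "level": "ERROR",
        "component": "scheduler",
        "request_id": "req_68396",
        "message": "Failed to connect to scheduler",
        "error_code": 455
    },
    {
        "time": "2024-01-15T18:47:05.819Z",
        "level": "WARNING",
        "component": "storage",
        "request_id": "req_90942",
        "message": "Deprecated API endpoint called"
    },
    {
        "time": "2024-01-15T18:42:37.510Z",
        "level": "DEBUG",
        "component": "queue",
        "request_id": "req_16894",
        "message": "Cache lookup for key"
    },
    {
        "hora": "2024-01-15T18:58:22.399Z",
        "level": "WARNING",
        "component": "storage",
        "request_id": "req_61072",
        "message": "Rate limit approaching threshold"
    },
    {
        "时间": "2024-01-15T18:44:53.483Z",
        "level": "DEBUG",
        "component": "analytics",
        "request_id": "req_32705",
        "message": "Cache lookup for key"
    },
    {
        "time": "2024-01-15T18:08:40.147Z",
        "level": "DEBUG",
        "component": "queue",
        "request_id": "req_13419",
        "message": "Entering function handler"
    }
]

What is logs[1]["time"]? "2024-01-15T18:47:05.819Z"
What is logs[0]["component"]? "scheduler"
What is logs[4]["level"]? "DEBUG"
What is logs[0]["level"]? "ERROR"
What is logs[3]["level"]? "WARNING"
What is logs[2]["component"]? "queue"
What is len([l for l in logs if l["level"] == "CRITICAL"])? 0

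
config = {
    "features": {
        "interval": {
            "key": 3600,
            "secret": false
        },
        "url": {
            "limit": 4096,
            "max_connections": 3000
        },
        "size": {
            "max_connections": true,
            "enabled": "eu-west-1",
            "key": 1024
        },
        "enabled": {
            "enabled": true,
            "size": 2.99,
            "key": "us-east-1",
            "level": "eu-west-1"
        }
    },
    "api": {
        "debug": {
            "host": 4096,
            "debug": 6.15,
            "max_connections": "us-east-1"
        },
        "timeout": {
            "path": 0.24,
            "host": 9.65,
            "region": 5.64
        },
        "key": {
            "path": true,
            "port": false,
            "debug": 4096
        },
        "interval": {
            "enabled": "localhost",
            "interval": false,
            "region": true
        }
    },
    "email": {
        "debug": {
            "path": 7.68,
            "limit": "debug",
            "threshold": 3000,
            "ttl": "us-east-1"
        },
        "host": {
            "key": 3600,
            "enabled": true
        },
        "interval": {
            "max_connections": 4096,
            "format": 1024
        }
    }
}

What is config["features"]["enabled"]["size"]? 2.99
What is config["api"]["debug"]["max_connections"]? "us-east-1"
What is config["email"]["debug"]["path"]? 7.68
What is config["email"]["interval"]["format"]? 1024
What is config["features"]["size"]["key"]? 1024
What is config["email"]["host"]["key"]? 3600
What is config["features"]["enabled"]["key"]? "us-east-1"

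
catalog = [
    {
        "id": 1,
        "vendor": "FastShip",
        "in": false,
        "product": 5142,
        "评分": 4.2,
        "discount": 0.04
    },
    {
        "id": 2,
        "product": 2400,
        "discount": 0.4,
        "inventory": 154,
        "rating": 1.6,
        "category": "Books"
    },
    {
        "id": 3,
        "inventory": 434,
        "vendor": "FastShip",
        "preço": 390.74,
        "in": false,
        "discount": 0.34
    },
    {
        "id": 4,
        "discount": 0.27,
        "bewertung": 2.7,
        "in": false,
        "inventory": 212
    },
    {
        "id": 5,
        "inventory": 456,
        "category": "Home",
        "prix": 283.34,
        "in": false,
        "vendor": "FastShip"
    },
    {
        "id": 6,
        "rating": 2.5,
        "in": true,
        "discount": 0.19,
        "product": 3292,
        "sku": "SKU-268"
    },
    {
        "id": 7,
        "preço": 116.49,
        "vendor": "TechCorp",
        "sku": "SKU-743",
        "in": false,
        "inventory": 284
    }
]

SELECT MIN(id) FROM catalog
1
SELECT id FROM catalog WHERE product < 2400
[]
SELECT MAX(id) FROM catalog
7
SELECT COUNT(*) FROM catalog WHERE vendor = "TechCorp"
1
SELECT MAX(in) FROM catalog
True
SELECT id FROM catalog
[1, 2, 3, 4, 5, 6, 7]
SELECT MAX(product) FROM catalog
5142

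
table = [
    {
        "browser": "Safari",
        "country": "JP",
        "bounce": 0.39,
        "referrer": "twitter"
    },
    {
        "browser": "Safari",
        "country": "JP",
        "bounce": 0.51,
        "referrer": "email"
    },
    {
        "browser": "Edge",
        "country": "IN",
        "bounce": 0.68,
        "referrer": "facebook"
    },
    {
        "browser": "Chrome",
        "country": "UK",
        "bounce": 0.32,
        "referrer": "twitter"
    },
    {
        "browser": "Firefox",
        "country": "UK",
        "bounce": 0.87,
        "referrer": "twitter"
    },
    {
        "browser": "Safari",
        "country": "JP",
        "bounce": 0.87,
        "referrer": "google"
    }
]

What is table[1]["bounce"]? 0.51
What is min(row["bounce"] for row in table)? 0.32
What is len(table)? 6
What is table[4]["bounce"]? 0.87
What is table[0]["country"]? "JP"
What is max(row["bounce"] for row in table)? 0.87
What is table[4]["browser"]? "Firefox"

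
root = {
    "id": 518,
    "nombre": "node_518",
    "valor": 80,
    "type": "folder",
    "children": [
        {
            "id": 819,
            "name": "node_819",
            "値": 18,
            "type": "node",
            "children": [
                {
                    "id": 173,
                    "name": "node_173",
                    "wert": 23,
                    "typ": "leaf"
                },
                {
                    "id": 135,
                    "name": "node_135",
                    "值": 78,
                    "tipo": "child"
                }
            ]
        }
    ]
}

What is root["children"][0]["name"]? "node_819"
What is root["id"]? 518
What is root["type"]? "folder"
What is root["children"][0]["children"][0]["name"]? "node_173"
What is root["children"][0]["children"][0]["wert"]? 23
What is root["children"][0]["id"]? 819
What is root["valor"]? 80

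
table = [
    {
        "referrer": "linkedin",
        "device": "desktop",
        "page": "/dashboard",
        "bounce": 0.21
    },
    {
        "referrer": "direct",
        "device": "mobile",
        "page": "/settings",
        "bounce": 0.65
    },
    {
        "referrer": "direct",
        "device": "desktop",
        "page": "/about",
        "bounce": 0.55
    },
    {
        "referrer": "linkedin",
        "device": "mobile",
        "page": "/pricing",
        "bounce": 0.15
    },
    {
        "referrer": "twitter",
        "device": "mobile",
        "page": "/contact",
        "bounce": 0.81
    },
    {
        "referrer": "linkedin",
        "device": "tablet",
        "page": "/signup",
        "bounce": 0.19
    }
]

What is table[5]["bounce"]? 0.19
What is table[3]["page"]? "/pricing"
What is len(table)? 6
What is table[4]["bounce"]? 0.81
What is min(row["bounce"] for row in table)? 0.15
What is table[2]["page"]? "/about"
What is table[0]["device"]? "desktop"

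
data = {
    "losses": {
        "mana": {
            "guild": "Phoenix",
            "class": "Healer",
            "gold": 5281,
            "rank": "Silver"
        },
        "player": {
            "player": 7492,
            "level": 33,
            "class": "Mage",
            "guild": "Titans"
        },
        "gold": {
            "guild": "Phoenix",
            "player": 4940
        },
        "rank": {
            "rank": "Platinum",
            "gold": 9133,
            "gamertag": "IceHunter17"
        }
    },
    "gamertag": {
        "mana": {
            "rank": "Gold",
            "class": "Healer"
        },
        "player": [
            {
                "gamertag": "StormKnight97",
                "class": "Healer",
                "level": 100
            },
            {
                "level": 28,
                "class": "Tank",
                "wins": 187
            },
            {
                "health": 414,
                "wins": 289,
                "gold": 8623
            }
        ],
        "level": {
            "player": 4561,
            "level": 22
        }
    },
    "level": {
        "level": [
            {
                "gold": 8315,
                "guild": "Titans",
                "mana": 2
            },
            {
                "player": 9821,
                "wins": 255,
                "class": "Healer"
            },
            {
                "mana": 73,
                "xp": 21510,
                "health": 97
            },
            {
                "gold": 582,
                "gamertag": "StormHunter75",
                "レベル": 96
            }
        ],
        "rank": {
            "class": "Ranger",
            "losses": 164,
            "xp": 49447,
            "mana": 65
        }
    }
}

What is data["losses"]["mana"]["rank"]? "Silver"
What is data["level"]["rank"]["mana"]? 65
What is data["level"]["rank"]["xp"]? 49447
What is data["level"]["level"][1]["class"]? "Healer"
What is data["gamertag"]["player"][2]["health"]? 414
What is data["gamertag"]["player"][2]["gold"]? 8623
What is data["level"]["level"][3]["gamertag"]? "StormHunter75"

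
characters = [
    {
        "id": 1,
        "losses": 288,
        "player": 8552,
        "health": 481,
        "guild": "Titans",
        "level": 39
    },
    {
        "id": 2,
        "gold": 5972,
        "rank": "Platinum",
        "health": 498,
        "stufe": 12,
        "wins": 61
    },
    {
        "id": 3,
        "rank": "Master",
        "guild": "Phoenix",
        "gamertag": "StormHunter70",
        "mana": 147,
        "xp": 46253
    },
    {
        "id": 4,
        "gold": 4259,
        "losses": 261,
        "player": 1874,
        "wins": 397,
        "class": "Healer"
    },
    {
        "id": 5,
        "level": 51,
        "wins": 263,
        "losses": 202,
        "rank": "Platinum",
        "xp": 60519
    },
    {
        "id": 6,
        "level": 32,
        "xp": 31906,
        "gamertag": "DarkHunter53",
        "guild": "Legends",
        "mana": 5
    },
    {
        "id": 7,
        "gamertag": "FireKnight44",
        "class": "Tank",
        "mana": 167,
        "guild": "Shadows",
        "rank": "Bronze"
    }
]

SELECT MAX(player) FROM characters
8552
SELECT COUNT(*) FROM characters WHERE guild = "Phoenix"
1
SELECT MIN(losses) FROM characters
202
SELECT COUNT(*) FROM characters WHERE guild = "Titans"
1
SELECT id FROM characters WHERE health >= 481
[1, 2]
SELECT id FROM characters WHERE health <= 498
[1, 2]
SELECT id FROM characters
[1, 2, 3, 4, 5, 6, 7]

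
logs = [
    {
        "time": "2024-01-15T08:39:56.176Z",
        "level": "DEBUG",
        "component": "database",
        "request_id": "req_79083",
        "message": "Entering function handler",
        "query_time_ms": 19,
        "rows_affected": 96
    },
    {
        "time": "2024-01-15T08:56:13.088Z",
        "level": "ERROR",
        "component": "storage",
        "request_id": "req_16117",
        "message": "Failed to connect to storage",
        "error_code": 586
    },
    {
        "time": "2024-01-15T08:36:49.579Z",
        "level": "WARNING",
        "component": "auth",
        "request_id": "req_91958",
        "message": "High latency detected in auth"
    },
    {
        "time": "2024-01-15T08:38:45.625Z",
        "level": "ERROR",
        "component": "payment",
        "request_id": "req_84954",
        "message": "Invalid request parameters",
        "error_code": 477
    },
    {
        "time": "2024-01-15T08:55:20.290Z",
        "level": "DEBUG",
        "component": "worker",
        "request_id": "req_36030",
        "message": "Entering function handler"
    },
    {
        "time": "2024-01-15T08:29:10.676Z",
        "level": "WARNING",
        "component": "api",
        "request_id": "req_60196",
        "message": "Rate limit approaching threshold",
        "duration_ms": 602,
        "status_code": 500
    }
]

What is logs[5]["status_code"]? 500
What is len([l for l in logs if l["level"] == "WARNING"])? 2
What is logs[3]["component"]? "payment"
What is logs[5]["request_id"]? "req_60196"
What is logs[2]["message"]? "High latency detected in auth"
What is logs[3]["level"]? "ERROR"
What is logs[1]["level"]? "ERROR"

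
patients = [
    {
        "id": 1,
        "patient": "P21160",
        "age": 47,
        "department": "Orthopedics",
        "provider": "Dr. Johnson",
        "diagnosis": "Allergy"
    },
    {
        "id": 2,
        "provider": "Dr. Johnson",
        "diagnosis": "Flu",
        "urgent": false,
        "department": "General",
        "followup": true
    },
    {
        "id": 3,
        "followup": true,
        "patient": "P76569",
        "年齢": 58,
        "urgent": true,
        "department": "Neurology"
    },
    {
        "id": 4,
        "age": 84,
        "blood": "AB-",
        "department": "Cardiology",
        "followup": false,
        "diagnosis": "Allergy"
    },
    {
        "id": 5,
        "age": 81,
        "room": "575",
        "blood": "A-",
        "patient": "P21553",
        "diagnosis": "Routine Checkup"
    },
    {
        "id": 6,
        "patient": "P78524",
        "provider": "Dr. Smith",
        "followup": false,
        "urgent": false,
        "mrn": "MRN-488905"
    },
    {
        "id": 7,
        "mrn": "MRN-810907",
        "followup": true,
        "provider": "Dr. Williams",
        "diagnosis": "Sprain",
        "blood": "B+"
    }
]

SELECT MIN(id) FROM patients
1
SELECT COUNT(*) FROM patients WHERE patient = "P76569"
1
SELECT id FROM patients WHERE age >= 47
[1, 4, 5]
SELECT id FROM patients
[1, 2, 3, 4, 5, 6, 7]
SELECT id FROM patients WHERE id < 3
[1, 2]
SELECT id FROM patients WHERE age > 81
[4]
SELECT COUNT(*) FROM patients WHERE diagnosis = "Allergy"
2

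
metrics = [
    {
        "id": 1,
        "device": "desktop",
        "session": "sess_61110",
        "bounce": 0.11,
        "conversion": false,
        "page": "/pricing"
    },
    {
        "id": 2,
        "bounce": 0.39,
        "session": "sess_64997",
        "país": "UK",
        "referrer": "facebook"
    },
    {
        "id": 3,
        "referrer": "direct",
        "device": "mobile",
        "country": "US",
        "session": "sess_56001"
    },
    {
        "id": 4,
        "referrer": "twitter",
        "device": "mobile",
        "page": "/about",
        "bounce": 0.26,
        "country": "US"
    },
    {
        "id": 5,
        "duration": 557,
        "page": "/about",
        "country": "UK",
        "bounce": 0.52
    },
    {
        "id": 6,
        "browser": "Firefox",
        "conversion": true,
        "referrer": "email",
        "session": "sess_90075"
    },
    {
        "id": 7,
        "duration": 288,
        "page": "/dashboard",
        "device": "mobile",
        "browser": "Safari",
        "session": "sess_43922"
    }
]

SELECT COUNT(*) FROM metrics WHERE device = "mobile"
3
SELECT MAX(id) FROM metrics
7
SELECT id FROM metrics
[1, 2, 3, 4, 5, 6, 7]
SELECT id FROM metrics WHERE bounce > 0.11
[2, 4, 5]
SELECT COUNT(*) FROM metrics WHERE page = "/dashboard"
1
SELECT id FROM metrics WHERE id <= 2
[1, 2]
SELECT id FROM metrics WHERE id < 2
[1]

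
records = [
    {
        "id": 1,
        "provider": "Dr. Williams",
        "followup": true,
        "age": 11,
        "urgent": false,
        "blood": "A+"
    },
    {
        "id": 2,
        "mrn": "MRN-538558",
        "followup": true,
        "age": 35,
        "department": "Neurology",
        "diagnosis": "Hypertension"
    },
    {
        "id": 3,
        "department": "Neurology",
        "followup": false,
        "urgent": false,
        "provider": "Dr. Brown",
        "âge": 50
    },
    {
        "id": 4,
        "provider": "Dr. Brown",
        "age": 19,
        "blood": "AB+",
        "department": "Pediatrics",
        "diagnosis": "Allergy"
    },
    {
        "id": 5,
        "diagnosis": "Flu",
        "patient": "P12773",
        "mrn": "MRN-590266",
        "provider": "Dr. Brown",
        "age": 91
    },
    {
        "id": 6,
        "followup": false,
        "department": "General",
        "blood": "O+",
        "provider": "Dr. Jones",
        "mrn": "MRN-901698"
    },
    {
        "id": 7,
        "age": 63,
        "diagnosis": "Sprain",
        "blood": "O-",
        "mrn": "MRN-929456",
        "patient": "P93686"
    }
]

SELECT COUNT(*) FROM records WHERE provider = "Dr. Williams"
1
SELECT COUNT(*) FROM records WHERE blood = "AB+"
1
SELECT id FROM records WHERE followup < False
[]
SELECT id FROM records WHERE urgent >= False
[1, 3]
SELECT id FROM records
[1, 2, 3, 4, 5, 6, 7]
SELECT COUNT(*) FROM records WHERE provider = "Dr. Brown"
3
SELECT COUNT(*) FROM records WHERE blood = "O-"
1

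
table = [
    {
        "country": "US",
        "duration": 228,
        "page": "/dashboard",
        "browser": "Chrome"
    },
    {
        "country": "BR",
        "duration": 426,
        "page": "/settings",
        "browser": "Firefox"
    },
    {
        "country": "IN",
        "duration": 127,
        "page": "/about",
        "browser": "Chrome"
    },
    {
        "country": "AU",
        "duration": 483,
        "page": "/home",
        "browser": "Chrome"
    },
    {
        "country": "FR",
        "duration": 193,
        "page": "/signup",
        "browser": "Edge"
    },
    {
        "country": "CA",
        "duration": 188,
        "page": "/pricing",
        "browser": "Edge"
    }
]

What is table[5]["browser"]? "Edge"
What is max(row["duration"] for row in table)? 483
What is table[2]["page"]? "/about"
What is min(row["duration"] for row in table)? 127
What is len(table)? 6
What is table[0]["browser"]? "Chrome"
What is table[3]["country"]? "AU"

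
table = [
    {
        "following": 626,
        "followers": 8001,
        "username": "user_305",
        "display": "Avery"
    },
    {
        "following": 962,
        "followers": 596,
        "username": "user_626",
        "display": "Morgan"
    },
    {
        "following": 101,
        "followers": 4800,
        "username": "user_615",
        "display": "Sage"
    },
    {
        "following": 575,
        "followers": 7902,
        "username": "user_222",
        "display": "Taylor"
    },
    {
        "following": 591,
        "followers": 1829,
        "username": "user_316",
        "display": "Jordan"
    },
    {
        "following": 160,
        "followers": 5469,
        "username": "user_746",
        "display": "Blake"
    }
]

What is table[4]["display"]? "Jordan"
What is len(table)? 6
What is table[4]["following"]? 591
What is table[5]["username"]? "user_746"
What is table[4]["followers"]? 1829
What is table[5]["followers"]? 5469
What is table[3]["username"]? "user_222"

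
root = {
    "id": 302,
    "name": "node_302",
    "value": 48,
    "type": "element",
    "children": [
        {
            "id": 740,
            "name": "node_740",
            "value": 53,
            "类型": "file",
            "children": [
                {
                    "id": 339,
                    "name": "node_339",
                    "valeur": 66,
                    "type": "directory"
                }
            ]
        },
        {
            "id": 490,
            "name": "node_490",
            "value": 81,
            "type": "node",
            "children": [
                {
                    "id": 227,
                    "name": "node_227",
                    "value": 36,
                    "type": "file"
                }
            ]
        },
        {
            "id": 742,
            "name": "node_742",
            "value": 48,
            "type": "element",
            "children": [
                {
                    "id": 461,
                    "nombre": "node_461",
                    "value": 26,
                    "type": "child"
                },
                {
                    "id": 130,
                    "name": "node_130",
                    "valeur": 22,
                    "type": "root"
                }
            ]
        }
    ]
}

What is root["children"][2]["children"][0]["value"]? 26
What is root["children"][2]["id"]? 742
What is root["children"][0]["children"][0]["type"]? "directory"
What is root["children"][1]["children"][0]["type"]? "file"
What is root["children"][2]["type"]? "element"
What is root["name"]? "node_302"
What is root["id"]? 302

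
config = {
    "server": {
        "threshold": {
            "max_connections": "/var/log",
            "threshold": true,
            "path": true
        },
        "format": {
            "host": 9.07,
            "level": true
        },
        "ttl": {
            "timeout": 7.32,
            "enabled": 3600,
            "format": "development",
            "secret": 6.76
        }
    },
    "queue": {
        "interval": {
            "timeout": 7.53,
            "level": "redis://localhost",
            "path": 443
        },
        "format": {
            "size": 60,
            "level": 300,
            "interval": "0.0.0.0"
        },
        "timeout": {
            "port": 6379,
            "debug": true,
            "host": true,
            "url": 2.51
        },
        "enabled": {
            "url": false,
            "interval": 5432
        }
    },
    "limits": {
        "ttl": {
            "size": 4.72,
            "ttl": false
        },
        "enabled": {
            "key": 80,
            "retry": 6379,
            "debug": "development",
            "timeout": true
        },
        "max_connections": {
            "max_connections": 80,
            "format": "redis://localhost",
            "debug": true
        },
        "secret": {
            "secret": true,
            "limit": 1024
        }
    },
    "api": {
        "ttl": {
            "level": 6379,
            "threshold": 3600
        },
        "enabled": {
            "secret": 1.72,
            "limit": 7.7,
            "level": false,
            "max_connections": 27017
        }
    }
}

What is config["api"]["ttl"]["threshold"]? 3600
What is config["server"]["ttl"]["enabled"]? 3600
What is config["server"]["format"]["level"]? True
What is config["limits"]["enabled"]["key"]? 80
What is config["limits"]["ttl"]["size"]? 4.72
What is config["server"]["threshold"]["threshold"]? True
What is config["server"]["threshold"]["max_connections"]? "/var/log"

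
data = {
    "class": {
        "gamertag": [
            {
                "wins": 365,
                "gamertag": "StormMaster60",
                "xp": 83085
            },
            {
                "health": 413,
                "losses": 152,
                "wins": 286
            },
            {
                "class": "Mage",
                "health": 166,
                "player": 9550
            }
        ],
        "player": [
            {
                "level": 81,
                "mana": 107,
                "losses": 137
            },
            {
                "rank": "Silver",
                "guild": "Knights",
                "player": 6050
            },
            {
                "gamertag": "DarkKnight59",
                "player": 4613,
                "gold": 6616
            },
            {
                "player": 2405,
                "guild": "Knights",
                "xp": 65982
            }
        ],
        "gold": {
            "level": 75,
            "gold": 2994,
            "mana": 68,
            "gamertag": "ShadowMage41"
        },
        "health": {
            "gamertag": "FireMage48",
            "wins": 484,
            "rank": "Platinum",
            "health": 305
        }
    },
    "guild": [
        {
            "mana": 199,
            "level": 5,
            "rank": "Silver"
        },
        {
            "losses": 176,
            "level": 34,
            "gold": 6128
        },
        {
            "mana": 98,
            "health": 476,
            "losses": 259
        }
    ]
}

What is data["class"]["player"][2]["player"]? 4613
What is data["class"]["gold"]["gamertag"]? "ShadowMage41"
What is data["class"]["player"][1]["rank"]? "Silver"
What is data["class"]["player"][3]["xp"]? 65982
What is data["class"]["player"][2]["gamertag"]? "DarkKnight59"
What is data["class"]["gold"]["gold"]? 2994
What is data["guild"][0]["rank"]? "Silver"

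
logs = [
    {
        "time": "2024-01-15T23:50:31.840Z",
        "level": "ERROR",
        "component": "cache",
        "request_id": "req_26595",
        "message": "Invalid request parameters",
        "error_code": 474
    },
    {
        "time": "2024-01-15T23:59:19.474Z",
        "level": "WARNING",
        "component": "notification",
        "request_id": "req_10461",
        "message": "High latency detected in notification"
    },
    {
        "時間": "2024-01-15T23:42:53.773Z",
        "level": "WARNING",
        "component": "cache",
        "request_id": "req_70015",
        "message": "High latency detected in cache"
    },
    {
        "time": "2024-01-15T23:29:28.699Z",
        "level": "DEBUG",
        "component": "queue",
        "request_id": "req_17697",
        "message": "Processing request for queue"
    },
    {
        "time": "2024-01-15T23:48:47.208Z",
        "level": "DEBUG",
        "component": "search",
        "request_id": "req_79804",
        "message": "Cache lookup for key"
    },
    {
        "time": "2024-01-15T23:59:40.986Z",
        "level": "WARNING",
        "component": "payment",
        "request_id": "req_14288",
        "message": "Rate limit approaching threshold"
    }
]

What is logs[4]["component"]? "search"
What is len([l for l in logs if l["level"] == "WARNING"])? 3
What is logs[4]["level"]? "DEBUG"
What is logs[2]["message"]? "High latency detected in cache"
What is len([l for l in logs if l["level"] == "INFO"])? 0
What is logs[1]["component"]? "notification"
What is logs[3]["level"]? "DEBUG"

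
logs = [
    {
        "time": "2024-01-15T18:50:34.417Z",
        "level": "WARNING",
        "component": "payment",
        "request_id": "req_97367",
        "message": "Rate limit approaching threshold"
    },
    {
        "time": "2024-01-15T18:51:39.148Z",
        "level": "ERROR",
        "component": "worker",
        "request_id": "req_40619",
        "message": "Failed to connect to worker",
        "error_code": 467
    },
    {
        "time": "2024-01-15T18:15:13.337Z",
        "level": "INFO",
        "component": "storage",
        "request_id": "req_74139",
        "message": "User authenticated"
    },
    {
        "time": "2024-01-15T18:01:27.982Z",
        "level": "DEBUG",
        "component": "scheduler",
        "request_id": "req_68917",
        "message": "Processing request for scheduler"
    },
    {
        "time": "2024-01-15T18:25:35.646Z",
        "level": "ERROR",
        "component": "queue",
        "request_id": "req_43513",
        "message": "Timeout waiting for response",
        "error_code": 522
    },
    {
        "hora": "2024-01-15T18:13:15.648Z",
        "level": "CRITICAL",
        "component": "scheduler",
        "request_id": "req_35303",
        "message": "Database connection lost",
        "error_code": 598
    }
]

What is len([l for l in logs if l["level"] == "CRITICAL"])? 1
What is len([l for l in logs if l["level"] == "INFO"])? 1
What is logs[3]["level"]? "DEBUG"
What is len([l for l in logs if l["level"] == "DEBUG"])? 1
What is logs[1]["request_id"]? "req_40619"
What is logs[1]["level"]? "ERROR"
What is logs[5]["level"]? "CRITICAL"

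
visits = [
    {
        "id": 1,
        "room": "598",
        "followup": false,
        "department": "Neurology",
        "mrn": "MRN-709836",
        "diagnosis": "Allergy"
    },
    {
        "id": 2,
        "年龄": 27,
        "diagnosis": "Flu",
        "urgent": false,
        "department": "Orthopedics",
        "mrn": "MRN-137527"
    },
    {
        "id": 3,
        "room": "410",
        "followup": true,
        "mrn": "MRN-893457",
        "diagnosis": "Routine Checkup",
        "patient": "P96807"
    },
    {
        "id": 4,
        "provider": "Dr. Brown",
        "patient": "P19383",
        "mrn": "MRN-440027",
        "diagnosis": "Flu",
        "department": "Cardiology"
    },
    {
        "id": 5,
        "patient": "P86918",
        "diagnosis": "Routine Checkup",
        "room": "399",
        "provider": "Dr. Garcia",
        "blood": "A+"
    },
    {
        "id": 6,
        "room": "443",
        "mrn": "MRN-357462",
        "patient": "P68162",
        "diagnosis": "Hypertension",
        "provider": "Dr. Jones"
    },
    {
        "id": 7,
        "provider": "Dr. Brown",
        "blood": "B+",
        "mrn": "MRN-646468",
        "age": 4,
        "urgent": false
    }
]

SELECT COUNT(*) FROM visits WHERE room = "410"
1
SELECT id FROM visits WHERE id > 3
[4, 5, 6, 7]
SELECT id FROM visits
[1, 2, 3, 4, 5, 6, 7]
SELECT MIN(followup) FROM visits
False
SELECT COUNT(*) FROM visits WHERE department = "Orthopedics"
1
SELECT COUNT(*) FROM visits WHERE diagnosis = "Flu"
2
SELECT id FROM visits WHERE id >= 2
[2, 3, 4, 5, 6, 7]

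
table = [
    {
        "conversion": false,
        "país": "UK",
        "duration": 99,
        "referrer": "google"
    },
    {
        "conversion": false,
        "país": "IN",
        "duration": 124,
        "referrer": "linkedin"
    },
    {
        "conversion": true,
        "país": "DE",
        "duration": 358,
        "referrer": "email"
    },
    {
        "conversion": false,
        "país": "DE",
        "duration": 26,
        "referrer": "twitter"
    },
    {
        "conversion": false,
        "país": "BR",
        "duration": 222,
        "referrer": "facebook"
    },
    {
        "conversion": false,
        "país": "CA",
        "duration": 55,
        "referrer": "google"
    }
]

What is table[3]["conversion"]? False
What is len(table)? 6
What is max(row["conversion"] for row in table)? True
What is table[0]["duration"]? 99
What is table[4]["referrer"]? "facebook"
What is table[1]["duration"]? 124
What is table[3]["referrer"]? "twitter"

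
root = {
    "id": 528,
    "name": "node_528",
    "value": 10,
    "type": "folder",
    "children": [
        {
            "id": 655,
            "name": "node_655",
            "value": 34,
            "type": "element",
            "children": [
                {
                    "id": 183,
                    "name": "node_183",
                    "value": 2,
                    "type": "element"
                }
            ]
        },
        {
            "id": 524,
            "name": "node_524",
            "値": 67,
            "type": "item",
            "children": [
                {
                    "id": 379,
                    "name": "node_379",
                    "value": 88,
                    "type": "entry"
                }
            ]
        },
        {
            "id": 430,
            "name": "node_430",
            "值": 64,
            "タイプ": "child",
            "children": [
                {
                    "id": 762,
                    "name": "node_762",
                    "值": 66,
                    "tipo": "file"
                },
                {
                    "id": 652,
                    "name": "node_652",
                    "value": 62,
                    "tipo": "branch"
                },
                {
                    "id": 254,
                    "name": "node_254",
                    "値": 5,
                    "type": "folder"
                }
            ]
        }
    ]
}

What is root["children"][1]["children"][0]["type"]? "entry"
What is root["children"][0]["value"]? 34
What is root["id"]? 528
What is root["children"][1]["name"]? "node_524"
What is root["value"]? 10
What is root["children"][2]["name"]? "node_430"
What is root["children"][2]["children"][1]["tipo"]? "branch"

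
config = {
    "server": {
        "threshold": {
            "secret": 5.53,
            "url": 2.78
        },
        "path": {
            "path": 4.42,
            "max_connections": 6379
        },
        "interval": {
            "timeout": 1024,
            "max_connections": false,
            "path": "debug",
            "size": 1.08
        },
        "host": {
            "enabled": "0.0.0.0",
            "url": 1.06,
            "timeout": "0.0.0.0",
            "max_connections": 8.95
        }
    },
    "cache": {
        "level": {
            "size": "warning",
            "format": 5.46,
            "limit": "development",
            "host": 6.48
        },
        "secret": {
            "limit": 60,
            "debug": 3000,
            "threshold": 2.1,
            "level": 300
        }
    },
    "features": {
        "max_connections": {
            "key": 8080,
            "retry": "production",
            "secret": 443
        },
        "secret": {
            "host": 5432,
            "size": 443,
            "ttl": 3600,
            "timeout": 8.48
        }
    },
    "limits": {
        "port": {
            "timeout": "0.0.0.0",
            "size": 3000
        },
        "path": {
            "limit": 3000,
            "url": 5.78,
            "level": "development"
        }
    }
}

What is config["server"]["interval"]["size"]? 1.08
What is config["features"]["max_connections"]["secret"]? 443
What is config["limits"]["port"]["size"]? 3000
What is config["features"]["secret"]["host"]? 5432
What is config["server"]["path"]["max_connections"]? 6379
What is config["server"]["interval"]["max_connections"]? False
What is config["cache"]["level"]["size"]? "warning"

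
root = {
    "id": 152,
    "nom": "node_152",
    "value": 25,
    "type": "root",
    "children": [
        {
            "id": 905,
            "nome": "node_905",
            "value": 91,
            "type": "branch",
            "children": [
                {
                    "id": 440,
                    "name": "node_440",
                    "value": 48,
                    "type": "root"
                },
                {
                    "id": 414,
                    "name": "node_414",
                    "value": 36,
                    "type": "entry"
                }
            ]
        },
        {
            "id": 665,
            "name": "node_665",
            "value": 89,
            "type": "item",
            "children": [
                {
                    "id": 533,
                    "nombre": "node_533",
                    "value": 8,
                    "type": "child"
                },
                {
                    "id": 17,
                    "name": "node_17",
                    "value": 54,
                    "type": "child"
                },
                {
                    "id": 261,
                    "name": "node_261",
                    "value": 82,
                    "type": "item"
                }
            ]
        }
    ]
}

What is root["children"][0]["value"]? 91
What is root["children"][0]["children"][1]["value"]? 36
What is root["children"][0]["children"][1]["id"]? 414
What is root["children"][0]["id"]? 905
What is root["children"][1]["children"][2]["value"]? 82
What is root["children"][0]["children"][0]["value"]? 48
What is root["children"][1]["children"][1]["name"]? "node_17"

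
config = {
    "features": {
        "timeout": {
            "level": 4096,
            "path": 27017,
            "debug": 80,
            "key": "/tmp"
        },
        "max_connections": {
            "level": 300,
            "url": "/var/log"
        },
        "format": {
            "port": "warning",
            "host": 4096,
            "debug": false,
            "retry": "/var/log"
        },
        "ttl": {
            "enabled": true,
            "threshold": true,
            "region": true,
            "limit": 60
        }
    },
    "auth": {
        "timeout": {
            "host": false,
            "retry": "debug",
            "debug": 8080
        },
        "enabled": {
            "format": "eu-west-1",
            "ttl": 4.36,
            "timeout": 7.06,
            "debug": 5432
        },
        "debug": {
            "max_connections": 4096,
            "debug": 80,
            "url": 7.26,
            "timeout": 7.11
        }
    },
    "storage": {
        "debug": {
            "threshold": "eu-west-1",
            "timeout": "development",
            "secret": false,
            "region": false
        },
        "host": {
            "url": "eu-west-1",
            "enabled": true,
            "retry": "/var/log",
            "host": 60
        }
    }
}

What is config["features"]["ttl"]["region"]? True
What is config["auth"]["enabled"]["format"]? "eu-west-1"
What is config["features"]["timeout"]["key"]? "/tmp"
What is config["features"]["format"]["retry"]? "/var/log"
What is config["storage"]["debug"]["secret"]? False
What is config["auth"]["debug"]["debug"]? 80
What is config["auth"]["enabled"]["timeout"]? 7.06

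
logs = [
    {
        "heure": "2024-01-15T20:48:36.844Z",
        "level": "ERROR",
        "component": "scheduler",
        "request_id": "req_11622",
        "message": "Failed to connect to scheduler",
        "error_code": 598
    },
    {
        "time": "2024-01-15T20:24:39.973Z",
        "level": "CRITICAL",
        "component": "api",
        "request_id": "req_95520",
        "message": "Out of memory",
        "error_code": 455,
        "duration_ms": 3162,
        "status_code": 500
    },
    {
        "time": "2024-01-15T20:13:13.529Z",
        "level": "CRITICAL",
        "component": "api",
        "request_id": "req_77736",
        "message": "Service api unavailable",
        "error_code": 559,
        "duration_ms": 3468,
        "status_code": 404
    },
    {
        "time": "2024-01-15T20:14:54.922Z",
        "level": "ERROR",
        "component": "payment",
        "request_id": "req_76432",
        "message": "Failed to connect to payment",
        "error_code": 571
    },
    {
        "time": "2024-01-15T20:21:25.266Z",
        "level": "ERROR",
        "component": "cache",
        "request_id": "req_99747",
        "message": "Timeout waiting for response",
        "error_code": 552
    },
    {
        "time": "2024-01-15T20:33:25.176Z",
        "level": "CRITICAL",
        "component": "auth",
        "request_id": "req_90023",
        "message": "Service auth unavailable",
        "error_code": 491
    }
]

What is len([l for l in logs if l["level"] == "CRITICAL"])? 3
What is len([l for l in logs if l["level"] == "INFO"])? 0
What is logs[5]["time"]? "2024-01-15T20:33:25.176Z"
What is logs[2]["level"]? "CRITICAL"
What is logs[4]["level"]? "ERROR"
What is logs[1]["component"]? "api"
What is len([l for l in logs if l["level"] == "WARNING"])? 0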